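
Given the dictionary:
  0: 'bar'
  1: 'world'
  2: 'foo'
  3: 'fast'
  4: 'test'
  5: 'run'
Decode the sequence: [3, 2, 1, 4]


Look up each index in the dictionary:
  3 -> 'fast'
  2 -> 'foo'
  1 -> 'world'
  4 -> 'test'

Decoded: "fast foo world test"


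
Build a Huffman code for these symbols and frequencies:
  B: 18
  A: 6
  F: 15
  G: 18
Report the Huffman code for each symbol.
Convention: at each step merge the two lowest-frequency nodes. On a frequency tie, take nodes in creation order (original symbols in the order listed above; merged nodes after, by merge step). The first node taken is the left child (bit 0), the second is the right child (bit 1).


Huffman tree construction:
Step 1: Merge A(6) + F(15) = 21
Step 2: Merge B(18) + G(18) = 36
Step 3: Merge (A+F)(21) + (B+G)(36) = 57
Read each symbol's code off the tree from the root (left child = 0, right child = 1).

Codes:
  B: 10 (length 2)
  A: 00 (length 2)
  F: 01 (length 2)
  G: 11 (length 2)
Average code length: 114/57 = 2.0000 bits/symbol


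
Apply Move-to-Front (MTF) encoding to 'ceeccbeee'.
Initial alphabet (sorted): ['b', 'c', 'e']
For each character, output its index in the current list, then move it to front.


MTF encoding:
'c': index 1 in ['b', 'c', 'e'] -> ['c', 'b', 'e']
'e': index 2 in ['c', 'b', 'e'] -> ['e', 'c', 'b']
'e': index 0 in ['e', 'c', 'b'] -> ['e', 'c', 'b']
'c': index 1 in ['e', 'c', 'b'] -> ['c', 'e', 'b']
'c': index 0 in ['c', 'e', 'b'] -> ['c', 'e', 'b']
'b': index 2 in ['c', 'e', 'b'] -> ['b', 'c', 'e']
'e': index 2 in ['b', 'c', 'e'] -> ['e', 'b', 'c']
'e': index 0 in ['e', 'b', 'c'] -> ['e', 'b', 'c']
'e': index 0 in ['e', 'b', 'c'] -> ['e', 'b', 'c']


Output: [1, 2, 0, 1, 0, 2, 2, 0, 0]


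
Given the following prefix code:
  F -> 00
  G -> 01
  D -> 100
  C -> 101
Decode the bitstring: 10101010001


Decoding step by step:
Bits 101 -> C
Bits 01 -> G
Bits 01 -> G
Bits 00 -> F
Bits 01 -> G


Decoded message: CGGFG


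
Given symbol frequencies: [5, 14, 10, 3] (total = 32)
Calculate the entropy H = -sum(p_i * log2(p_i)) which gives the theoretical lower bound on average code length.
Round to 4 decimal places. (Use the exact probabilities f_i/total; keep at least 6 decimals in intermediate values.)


Per-symbol terms -p_i * log2(p_i) with p_i = f_i/32:
  p = 5/32 = 0.156250: log2(p) = -2.678072, -p*log2(p) = 0.418449
  p = 14/32 = 0.437500: log2(p) = -1.192645, -p*log2(p) = 0.521782
  p = 10/32 = 0.312500: log2(p) = -1.678072, -p*log2(p) = 0.524397
  p = 3/32 = 0.093750: log2(p) = -3.415037, -p*log2(p) = 0.320160
H = 0.418449 + 0.521782 + 0.524397 + 0.320160 = 1.784788

H = 1.7848 bits/symbol


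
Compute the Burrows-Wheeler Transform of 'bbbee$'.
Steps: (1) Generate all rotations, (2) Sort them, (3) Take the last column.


Rotations (sorted):
  0: $bbbee -> last char: e
  1: bbbee$ -> last char: $
  2: bbee$b -> last char: b
  3: bee$bb -> last char: b
  4: e$bbbe -> last char: e
  5: ee$bbb -> last char: b


BWT = e$bbeb


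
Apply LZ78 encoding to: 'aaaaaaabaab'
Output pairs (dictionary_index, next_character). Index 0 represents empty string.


LZ78 encoding steps:
Dictionary: {0: ''}
Step 1: w='' (idx 0), next='a' -> output (0, 'a'), add 'a' as idx 1
Step 2: w='a' (idx 1), next='a' -> output (1, 'a'), add 'aa' as idx 2
Step 3: w='aa' (idx 2), next='a' -> output (2, 'a'), add 'aaa' as idx 3
Step 4: w='a' (idx 1), next='b' -> output (1, 'b'), add 'ab' as idx 4
Step 5: w='aa' (idx 2), next='b' -> output (2, 'b'), add 'aab' as idx 5


Encoded: [(0, 'a'), (1, 'a'), (2, 'a'), (1, 'b'), (2, 'b')]


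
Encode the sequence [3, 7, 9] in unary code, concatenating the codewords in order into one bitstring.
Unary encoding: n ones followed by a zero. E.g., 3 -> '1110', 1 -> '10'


Encode each number as n ones followed by a terminating 0:
  3 -> 1110 (4 bits)
  7 -> 11111110 (8 bits)
  9 -> 1111111110 (10 bits)
Total length = 4 + 8 + 10 = 22 bits.

Unary([3, 7, 9]) = 1110111111101111111110 (22 bits)


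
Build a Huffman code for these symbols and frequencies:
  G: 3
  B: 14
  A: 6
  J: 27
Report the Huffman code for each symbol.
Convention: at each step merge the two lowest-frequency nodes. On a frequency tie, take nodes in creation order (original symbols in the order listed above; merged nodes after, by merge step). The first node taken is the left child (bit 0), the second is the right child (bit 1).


Huffman tree construction:
Step 1: Merge G(3) + A(6) = 9
Step 2: Merge (G+A)(9) + B(14) = 23
Step 3: Merge ((G+A)+B)(23) + J(27) = 50
Read each symbol's code off the tree from the root (left child = 0, right child = 1).

Codes:
  G: 000 (length 3)
  B: 01 (length 2)
  A: 001 (length 3)
  J: 1 (length 1)
Average code length: 82/50 = 1.6400 bits/symbol


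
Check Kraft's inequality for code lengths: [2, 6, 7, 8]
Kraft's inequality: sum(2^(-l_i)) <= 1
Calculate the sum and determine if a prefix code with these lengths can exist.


Sum = 2^(-2) + 2^(-6) + 2^(-7) + 2^(-8)
    = 0.25 + 0.015625 + 0.0078125 + 0.00390625
    = 71/256 = 0.27734375
Since 0.27734375 <= 1, Kraft's inequality IS satisfied.
A prefix code with these lengths CAN exist.

Kraft sum = 0.27734375. Satisfied.


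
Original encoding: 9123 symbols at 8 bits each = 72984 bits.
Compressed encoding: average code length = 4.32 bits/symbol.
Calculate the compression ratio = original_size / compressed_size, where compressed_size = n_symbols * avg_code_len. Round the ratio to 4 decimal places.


original_size = n_symbols * orig_bits = 9123 * 8 = 72984 bits
compressed_size = n_symbols * avg_code_len = 9123 * 4.32 = 39411.36 bits
ratio = original_size / compressed_size = 72984 / 39411.36 = 1.8519

Compression ratio = 1.8519


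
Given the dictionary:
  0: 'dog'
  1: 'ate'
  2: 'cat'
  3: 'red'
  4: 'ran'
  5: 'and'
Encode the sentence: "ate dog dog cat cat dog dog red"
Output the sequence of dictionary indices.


Look up each word in the dictionary:
  'ate' -> 1
  'dog' -> 0
  'dog' -> 0
  'cat' -> 2
  'cat' -> 2
  'dog' -> 0
  'dog' -> 0
  'red' -> 3

Encoded: [1, 0, 0, 2, 2, 0, 0, 3]


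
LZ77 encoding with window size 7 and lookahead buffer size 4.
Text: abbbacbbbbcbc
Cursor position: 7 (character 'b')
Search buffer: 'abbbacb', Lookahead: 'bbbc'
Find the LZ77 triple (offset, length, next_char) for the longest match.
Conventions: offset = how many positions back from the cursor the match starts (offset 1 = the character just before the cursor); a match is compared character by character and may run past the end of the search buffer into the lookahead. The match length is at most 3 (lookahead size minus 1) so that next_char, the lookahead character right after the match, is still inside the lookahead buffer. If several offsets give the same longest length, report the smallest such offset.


Try each offset into the search buffer:
  offset=1 (pos 6, char 'b'): match length 3
  offset=2 (pos 5, char 'c'): match length 0
  offset=3 (pos 4, char 'a'): match length 0
  offset=4 (pos 3, char 'b'): match length 1
  offset=5 (pos 2, char 'b'): match length 2
  offset=6 (pos 1, char 'b'): match length 3
  offset=7 (pos 0, char 'a'): match length 0
Longest match has length 3, found at offsets 1, 6; take the smallest, offset 1.
next_char = character at position 7 + 3 = 10 -> 'c'

Best match: offset=1, length=3 (matching 'bbb' starting at position 6)
LZ77 triple: (1, 3, 'c')


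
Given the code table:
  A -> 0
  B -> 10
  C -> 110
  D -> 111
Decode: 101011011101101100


Decoding:
10 -> B
10 -> B
110 -> C
111 -> D
0 -> A
110 -> C
110 -> C
0 -> A


Result: BBCDACCA


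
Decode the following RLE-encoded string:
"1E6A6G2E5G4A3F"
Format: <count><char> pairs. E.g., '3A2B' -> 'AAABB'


Expanding each <count><char> pair:
  1E -> 'E'
  6A -> 'AAAAAA'
  6G -> 'GGGGGG'
  2E -> 'EE'
  5G -> 'GGGGG'
  4A -> 'AAAA'
  3F -> 'FFF'

Decoded = EAAAAAAGGGGGGEEGGGGGAAAAFFF


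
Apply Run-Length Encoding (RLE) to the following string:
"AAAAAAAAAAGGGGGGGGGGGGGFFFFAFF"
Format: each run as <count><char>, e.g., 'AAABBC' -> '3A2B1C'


Scanning runs left to right:
  i=0: run of 'A' x 10 -> '10A'
  i=10: run of 'G' x 13 -> '13G'
  i=23: run of 'F' x 4 -> '4F'
  i=27: run of 'A' x 1 -> '1A'
  i=28: run of 'F' x 2 -> '2F'

RLE = 10A13G4F1A2F


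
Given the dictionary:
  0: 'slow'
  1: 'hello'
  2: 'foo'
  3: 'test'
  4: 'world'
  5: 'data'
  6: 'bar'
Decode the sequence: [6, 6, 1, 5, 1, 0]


Look up each index in the dictionary:
  6 -> 'bar'
  6 -> 'bar'
  1 -> 'hello'
  5 -> 'data'
  1 -> 'hello'
  0 -> 'slow'

Decoded: "bar bar hello data hello slow"


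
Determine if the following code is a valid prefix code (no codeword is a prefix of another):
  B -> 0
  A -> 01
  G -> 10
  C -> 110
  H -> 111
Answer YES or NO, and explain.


Checking each pair (does one codeword prefix another?):
  B='0' vs A='01': prefix -- VIOLATION

NO -- this is NOT a valid prefix code. B (0) is a prefix of A (01).


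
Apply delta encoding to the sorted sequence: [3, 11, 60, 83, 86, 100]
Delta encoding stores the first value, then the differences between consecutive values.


First value: 3
Deltas:
  11 - 3 = 8
  60 - 11 = 49
  83 - 60 = 23
  86 - 83 = 3
  100 - 86 = 14


Delta encoded: [3, 8, 49, 23, 3, 14]


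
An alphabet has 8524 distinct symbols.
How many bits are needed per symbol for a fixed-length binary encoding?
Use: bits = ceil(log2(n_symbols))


log2(8524) = 13.0573
Bracket: 2^13 = 8192 < 8524 <= 2^14 = 16384
So ceil(log2(8524)) = 14

bits = ceil(log2(8524)) = ceil(13.0573) = 14 bits


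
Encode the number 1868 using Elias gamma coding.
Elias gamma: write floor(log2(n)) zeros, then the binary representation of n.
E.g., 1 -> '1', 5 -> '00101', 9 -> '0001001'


num_bits = floor(log2(1868)) + 1 = 11
leading_zeros = num_bits - 1 = 10
binary(1868) = 11101001100

Elias gamma(1868) = '0000000000' + '11101001100' = 000000000011101001100 (21 bits)


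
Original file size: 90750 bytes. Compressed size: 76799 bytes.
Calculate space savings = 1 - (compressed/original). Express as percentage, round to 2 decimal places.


ratio = compressed/original = 76799/90750 = 0.84627
savings = 1 - ratio = 1 - 0.84627 = 0.15373
as a percentage: 0.15373 * 100 = 15.37%

Space savings = 1 - 76799/90750 = 15.37%


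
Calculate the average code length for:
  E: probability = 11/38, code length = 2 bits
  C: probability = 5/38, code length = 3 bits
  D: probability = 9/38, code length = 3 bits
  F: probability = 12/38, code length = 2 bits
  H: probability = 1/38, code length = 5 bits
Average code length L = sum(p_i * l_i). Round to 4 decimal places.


Weighted contributions p_i * l_i:
  E: (11/38) * 2 = 22/38
  C: (5/38) * 3 = 15/38
  D: (9/38) * 3 = 27/38
  F: (12/38) * 2 = 24/38
  H: (1/38) * 5 = 5/38
Sum = (22 + 15 + 27 + 24 + 5)/38 = 93/38

L = 93/38 = 2.4474 bits/symbol


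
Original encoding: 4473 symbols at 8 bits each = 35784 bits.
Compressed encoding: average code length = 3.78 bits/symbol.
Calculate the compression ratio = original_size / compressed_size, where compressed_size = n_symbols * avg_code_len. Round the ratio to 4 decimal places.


original_size = n_symbols * orig_bits = 4473 * 8 = 35784 bits
compressed_size = n_symbols * avg_code_len = 4473 * 3.78 = 16907.94 bits
ratio = original_size / compressed_size = 35784 / 16907.94 = 2.1164

Compression ratio = 2.1164


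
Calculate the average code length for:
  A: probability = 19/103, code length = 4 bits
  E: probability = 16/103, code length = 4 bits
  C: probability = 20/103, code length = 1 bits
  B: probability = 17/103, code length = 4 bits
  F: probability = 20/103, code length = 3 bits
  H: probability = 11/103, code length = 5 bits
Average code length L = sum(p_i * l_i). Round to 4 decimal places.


Weighted contributions p_i * l_i:
  A: (19/103) * 4 = 76/103
  E: (16/103) * 4 = 64/103
  C: (20/103) * 1 = 20/103
  B: (17/103) * 4 = 68/103
  F: (20/103) * 3 = 60/103
  H: (11/103) * 5 = 55/103
Sum = (76 + 64 + 20 + 68 + 60 + 55)/103 = 343/103

L = 343/103 = 3.3301 bits/symbol


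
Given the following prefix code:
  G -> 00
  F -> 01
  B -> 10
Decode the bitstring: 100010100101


Decoding step by step:
Bits 10 -> B
Bits 00 -> G
Bits 10 -> B
Bits 10 -> B
Bits 01 -> F
Bits 01 -> F


Decoded message: BGBBFF


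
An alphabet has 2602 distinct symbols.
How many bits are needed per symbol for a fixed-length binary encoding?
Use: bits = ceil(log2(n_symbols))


log2(2602) = 11.3454
Bracket: 2^11 = 2048 < 2602 <= 2^12 = 4096
So ceil(log2(2602)) = 12

bits = ceil(log2(2602)) = ceil(11.3454) = 12 bits


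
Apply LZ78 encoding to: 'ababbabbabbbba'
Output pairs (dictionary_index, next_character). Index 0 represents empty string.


LZ78 encoding steps:
Dictionary: {0: ''}
Step 1: w='' (idx 0), next='a' -> output (0, 'a'), add 'a' as idx 1
Step 2: w='' (idx 0), next='b' -> output (0, 'b'), add 'b' as idx 2
Step 3: w='a' (idx 1), next='b' -> output (1, 'b'), add 'ab' as idx 3
Step 4: w='b' (idx 2), next='a' -> output (2, 'a'), add 'ba' as idx 4
Step 5: w='b' (idx 2), next='b' -> output (2, 'b'), add 'bb' as idx 5
Step 6: w='ab' (idx 3), next='b' -> output (3, 'b'), add 'abb' as idx 6
Step 7: w='bb' (idx 5), next='a' -> output (5, 'a'), add 'bba' as idx 7


Encoded: [(0, 'a'), (0, 'b'), (1, 'b'), (2, 'a'), (2, 'b'), (3, 'b'), (5, 'a')]


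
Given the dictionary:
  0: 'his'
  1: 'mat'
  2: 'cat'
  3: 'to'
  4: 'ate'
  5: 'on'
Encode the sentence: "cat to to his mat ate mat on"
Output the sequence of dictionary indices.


Look up each word in the dictionary:
  'cat' -> 2
  'to' -> 3
  'to' -> 3
  'his' -> 0
  'mat' -> 1
  'ate' -> 4
  'mat' -> 1
  'on' -> 5

Encoded: [2, 3, 3, 0, 1, 4, 1, 5]


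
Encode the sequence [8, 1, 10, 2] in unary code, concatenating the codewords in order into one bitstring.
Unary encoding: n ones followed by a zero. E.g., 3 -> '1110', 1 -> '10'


Encode each number as n ones followed by a terminating 0:
  8 -> 111111110 (9 bits)
  1 -> 10 (2 bits)
  10 -> 11111111110 (11 bits)
  2 -> 110 (3 bits)
Total length = 9 + 2 + 11 + 3 = 25 bits.

Unary([8, 1, 10, 2]) = 1111111101011111111110110 (25 bits)


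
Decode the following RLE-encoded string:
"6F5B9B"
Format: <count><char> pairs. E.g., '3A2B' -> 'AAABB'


Expanding each <count><char> pair:
  6F -> 'FFFFFF'
  5B -> 'BBBBB'
  9B -> 'BBBBBBBBB'

Decoded = FFFFFFBBBBBBBBBBBBBB


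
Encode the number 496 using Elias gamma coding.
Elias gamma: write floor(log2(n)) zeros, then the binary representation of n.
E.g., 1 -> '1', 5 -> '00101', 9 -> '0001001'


num_bits = floor(log2(496)) + 1 = 9
leading_zeros = num_bits - 1 = 8
binary(496) = 111110000

Elias gamma(496) = '00000000' + '111110000' = 00000000111110000 (17 bits)


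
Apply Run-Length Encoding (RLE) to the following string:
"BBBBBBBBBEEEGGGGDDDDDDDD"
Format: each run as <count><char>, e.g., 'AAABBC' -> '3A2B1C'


Scanning runs left to right:
  i=0: run of 'B' x 9 -> '9B'
  i=9: run of 'E' x 3 -> '3E'
  i=12: run of 'G' x 4 -> '4G'
  i=16: run of 'D' x 8 -> '8D'

RLE = 9B3E4G8D


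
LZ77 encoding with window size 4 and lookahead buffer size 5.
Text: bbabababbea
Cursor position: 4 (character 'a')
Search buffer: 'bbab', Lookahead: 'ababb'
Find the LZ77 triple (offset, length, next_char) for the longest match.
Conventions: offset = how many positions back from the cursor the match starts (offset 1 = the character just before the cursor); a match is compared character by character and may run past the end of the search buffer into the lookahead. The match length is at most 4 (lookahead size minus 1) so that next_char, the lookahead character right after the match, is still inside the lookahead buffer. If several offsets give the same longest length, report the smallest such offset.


Try each offset into the search buffer:
  offset=1 (pos 3, char 'b'): match length 0
  offset=2 (pos 2, char 'a'): match length 4
  offset=3 (pos 1, char 'b'): match length 0
  offset=4 (pos 0, char 'b'): match length 0
Longest match has length 4 at offset 2.
next_char = character at position 4 + 4 = 8 -> 'b'

Best match: offset=2, length=4 (matching 'abab' starting at position 2)
LZ77 triple: (2, 4, 'b')


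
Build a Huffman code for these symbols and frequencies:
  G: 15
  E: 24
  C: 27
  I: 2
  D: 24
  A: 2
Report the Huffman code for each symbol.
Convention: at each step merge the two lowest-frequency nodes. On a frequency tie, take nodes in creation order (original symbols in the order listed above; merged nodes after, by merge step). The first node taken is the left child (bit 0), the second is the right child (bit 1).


Huffman tree construction:
Step 1: Merge I(2) + A(2) = 4
Step 2: Merge (I+A)(4) + G(15) = 19
Step 3: Merge ((I+A)+G)(19) + E(24) = 43
Step 4: Merge D(24) + C(27) = 51
Step 5: Merge (((I+A)+G)+E)(43) + (D+C)(51) = 94
Read each symbol's code off the tree from the root (left child = 0, right child = 1).

Codes:
  G: 001 (length 3)
  E: 01 (length 2)
  C: 11 (length 2)
  I: 0000 (length 4)
  D: 10 (length 2)
  A: 0001 (length 4)
Average code length: 211/94 = 2.2447 bits/symbol


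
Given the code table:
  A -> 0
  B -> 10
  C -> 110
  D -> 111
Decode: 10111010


Decoding:
10 -> B
111 -> D
0 -> A
10 -> B


Result: BDAB


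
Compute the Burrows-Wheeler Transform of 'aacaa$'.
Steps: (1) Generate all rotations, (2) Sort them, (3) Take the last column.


Rotations (sorted):
  0: $aacaa -> last char: a
  1: a$aaca -> last char: a
  2: aa$aac -> last char: c
  3: aacaa$ -> last char: $
  4: acaa$a -> last char: a
  5: caa$aa -> last char: a


BWT = aac$aa


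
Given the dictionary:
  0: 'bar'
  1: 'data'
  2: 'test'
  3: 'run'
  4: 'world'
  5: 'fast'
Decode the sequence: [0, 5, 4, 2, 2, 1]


Look up each index in the dictionary:
  0 -> 'bar'
  5 -> 'fast'
  4 -> 'world'
  2 -> 'test'
  2 -> 'test'
  1 -> 'data'

Decoded: "bar fast world test test data"


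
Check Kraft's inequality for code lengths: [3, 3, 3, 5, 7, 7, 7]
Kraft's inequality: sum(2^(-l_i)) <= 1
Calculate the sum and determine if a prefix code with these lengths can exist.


Sum = 2^(-3) + 2^(-3) + 2^(-3) + 2^(-5) + 2^(-7) + 2^(-7) + 2^(-7)
    = 0.125 + 0.125 + 0.125 + 0.03125 + 0.0078125 + 0.0078125 + 0.0078125
    = 55/128 = 0.4296875
Since 0.4296875 <= 1, Kraft's inequality IS satisfied.
A prefix code with these lengths CAN exist.

Kraft sum = 0.4296875. Satisfied.


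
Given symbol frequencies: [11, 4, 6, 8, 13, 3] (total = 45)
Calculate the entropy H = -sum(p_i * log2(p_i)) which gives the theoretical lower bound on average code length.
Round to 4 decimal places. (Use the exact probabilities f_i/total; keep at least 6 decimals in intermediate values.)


Per-symbol terms -p_i * log2(p_i) with p_i = f_i/45:
  p = 11/45 = 0.244444: log2(p) = -2.032421, -p*log2(p) = 0.496814
  p = 4/45 = 0.088889: log2(p) = -3.491853, -p*log2(p) = 0.310387
  p = 6/45 = 0.133333: log2(p) = -2.906891, -p*log2(p) = 0.387585
  p = 8/45 = 0.177778: log2(p) = -2.491853, -p*log2(p) = 0.442996
  p = 13/45 = 0.288889: log2(p) = -1.791413, -p*log2(p) = 0.517519
  p = 3/45 = 0.066667: log2(p) = -3.906891, -p*log2(p) = 0.260459
H = 0.496814 + 0.310387 + 0.387585 + 0.442996 + 0.517519 + 0.260459 = 2.415760

H = 2.4158 bits/symbol


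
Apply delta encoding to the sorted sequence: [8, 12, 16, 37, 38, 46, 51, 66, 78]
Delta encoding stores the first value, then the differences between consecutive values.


First value: 8
Deltas:
  12 - 8 = 4
  16 - 12 = 4
  37 - 16 = 21
  38 - 37 = 1
  46 - 38 = 8
  51 - 46 = 5
  66 - 51 = 15
  78 - 66 = 12


Delta encoded: [8, 4, 4, 21, 1, 8, 5, 15, 12]


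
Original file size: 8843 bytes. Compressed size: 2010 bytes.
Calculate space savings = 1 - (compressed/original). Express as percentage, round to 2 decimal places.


ratio = compressed/original = 2010/8843 = 0.227298
savings = 1 - ratio = 1 - 0.227298 = 0.772702
as a percentage: 0.772702 * 100 = 77.27%

Space savings = 1 - 2010/8843 = 77.27%


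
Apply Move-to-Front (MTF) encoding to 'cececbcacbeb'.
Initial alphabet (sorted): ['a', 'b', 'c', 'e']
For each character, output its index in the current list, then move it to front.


MTF encoding:
'c': index 2 in ['a', 'b', 'c', 'e'] -> ['c', 'a', 'b', 'e']
'e': index 3 in ['c', 'a', 'b', 'e'] -> ['e', 'c', 'a', 'b']
'c': index 1 in ['e', 'c', 'a', 'b'] -> ['c', 'e', 'a', 'b']
'e': index 1 in ['c', 'e', 'a', 'b'] -> ['e', 'c', 'a', 'b']
'c': index 1 in ['e', 'c', 'a', 'b'] -> ['c', 'e', 'a', 'b']
'b': index 3 in ['c', 'e', 'a', 'b'] -> ['b', 'c', 'e', 'a']
'c': index 1 in ['b', 'c', 'e', 'a'] -> ['c', 'b', 'e', 'a']
'a': index 3 in ['c', 'b', 'e', 'a'] -> ['a', 'c', 'b', 'e']
'c': index 1 in ['a', 'c', 'b', 'e'] -> ['c', 'a', 'b', 'e']
'b': index 2 in ['c', 'a', 'b', 'e'] -> ['b', 'c', 'a', 'e']
'e': index 3 in ['b', 'c', 'a', 'e'] -> ['e', 'b', 'c', 'a']
'b': index 1 in ['e', 'b', 'c', 'a'] -> ['b', 'e', 'c', 'a']


Output: [2, 3, 1, 1, 1, 3, 1, 3, 1, 2, 3, 1]


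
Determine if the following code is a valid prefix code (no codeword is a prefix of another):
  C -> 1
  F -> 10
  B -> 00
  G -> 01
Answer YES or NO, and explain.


Checking each pair (does one codeword prefix another?):
  C='1' vs F='10': prefix -- VIOLATION

NO -- this is NOT a valid prefix code. C (1) is a prefix of F (10).


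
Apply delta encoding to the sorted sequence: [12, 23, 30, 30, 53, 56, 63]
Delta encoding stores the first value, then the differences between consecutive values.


First value: 12
Deltas:
  23 - 12 = 11
  30 - 23 = 7
  30 - 30 = 0
  53 - 30 = 23
  56 - 53 = 3
  63 - 56 = 7


Delta encoded: [12, 11, 7, 0, 23, 3, 7]


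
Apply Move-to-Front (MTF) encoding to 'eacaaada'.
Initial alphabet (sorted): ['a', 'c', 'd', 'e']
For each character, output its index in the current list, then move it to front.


MTF encoding:
'e': index 3 in ['a', 'c', 'd', 'e'] -> ['e', 'a', 'c', 'd']
'a': index 1 in ['e', 'a', 'c', 'd'] -> ['a', 'e', 'c', 'd']
'c': index 2 in ['a', 'e', 'c', 'd'] -> ['c', 'a', 'e', 'd']
'a': index 1 in ['c', 'a', 'e', 'd'] -> ['a', 'c', 'e', 'd']
'a': index 0 in ['a', 'c', 'e', 'd'] -> ['a', 'c', 'e', 'd']
'a': index 0 in ['a', 'c', 'e', 'd'] -> ['a', 'c', 'e', 'd']
'd': index 3 in ['a', 'c', 'e', 'd'] -> ['d', 'a', 'c', 'e']
'a': index 1 in ['d', 'a', 'c', 'e'] -> ['a', 'd', 'c', 'e']


Output: [3, 1, 2, 1, 0, 0, 3, 1]


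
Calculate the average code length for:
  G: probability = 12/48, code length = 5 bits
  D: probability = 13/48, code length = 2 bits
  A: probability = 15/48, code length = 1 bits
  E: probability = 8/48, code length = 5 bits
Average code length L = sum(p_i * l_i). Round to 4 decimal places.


Weighted contributions p_i * l_i:
  G: (12/48) * 5 = 60/48
  D: (13/48) * 2 = 26/48
  A: (15/48) * 1 = 15/48
  E: (8/48) * 5 = 40/48
Sum = (60 + 26 + 15 + 40)/48 = 141/48

L = 141/48 = 2.9375 bits/symbol


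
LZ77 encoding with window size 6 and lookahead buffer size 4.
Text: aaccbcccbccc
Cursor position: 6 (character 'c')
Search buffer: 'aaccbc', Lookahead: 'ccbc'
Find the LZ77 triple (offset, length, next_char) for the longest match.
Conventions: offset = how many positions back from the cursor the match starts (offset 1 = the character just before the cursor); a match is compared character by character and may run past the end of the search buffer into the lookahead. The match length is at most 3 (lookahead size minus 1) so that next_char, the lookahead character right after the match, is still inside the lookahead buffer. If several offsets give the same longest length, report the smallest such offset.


Try each offset into the search buffer:
  offset=1 (pos 5, char 'c'): match length 2
  offset=2 (pos 4, char 'b'): match length 0
  offset=3 (pos 3, char 'c'): match length 1
  offset=4 (pos 2, char 'c'): match length 3
  offset=5 (pos 1, char 'a'): match length 0
  offset=6 (pos 0, char 'a'): match length 0
Longest match has length 3 at offset 4.
next_char = character at position 6 + 3 = 9 -> 'c'

Best match: offset=4, length=3 (matching 'ccb' starting at position 2)
LZ77 triple: (4, 3, 'c')


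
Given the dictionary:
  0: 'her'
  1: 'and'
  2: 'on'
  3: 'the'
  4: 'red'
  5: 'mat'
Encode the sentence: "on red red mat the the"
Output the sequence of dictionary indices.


Look up each word in the dictionary:
  'on' -> 2
  'red' -> 4
  'red' -> 4
  'mat' -> 5
  'the' -> 3
  'the' -> 3

Encoded: [2, 4, 4, 5, 3, 3]


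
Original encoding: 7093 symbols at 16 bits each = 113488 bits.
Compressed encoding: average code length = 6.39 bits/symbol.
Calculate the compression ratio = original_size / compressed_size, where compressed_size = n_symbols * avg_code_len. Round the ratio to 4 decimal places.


original_size = n_symbols * orig_bits = 7093 * 16 = 113488 bits
compressed_size = n_symbols * avg_code_len = 7093 * 6.39 = 45324.27 bits
ratio = original_size / compressed_size = 113488 / 45324.27 = 2.5039

Compression ratio = 2.5039


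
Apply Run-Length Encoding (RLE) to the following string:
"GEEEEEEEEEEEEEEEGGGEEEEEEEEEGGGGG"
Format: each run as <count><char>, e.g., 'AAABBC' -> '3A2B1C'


Scanning runs left to right:
  i=0: run of 'G' x 1 -> '1G'
  i=1: run of 'E' x 15 -> '15E'
  i=16: run of 'G' x 3 -> '3G'
  i=19: run of 'E' x 9 -> '9E'
  i=28: run of 'G' x 5 -> '5G'

RLE = 1G15E3G9E5G


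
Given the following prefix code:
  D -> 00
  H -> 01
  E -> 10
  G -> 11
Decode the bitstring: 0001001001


Decoding step by step:
Bits 00 -> D
Bits 01 -> H
Bits 00 -> D
Bits 10 -> E
Bits 01 -> H


Decoded message: DHDEH


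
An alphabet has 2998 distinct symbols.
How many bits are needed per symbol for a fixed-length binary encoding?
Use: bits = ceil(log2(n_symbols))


log2(2998) = 11.5498
Bracket: 2^11 = 2048 < 2998 <= 2^12 = 4096
So ceil(log2(2998)) = 12

bits = ceil(log2(2998)) = ceil(11.5498) = 12 bits


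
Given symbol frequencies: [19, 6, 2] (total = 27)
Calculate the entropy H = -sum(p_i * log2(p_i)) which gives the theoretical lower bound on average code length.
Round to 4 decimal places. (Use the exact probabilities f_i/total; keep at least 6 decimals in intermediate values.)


Per-symbol terms -p_i * log2(p_i) with p_i = f_i/27:
  p = 19/27 = 0.703704: log2(p) = -0.506960, -p*log2(p) = 0.356750
  p = 6/27 = 0.222222: log2(p) = -2.169925, -p*log2(p) = 0.482206
  p = 2/27 = 0.074074: log2(p) = -3.754888, -p*log2(p) = 0.278140
H = 0.356750 + 0.482206 + 0.278140 = 1.117096

H = 1.1171 bits/symbol


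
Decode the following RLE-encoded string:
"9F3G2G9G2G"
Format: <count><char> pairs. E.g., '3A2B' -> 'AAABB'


Expanding each <count><char> pair:
  9F -> 'FFFFFFFFF'
  3G -> 'GGG'
  2G -> 'GG'
  9G -> 'GGGGGGGGG'
  2G -> 'GG'

Decoded = FFFFFFFFFGGGGGGGGGGGGGGGG


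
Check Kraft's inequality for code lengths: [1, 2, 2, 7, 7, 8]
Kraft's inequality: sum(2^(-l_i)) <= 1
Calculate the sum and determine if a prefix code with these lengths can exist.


Sum = 2^(-1) + 2^(-2) + 2^(-2) + 2^(-7) + 2^(-7) + 2^(-8)
    = 0.5 + 0.25 + 0.25 + 0.0078125 + 0.0078125 + 0.00390625
    = 261/256 = 1.01953125
Since 1.01953125 > 1, Kraft's inequality is NOT satisfied.
A prefix code with these lengths CANNOT exist.

Kraft sum = 1.01953125. Not satisfied.


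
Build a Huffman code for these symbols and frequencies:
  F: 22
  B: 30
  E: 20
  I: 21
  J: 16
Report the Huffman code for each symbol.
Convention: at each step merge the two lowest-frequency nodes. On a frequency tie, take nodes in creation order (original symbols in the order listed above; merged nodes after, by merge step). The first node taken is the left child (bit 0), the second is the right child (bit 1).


Huffman tree construction:
Step 1: Merge J(16) + E(20) = 36
Step 2: Merge I(21) + F(22) = 43
Step 3: Merge B(30) + (J+E)(36) = 66
Step 4: Merge (I+F)(43) + (B+(J+E))(66) = 109
Read each symbol's code off the tree from the root (left child = 0, right child = 1).

Codes:
  F: 01 (length 2)
  B: 10 (length 2)
  E: 111 (length 3)
  I: 00 (length 2)
  J: 110 (length 3)
Average code length: 254/109 = 2.3303 bits/symbol


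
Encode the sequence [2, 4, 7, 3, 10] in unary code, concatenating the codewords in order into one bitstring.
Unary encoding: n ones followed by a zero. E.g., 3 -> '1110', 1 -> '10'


Encode each number as n ones followed by a terminating 0:
  2 -> 110 (3 bits)
  4 -> 11110 (5 bits)
  7 -> 11111110 (8 bits)
  3 -> 1110 (4 bits)
  10 -> 11111111110 (11 bits)
Total length = 3 + 5 + 8 + 4 + 11 = 31 bits.

Unary([2, 4, 7, 3, 10]) = 1101111011111110111011111111110 (31 bits)


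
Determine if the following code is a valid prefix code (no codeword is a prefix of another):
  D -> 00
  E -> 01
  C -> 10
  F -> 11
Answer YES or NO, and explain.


Checking each pair (does one codeword prefix another?):
  D='00' vs E='01': no prefix
  D='00' vs C='10': no prefix
  D='00' vs F='11': no prefix
  E='01' vs D='00': no prefix
  E='01' vs C='10': no prefix
  E='01' vs F='11': no prefix
  C='10' vs D='00': no prefix
  C='10' vs E='01': no prefix
  C='10' vs F='11': no prefix
  F='11' vs D='00': no prefix
  F='11' vs E='01': no prefix
  F='11' vs C='10': no prefix
No violation found over all pairs.

YES -- this is a valid prefix code. No codeword is a prefix of any other codeword.


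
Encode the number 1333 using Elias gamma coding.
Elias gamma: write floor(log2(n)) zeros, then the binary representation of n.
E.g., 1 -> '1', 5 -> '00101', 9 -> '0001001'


num_bits = floor(log2(1333)) + 1 = 11
leading_zeros = num_bits - 1 = 10
binary(1333) = 10100110101

Elias gamma(1333) = '0000000000' + '10100110101' = 000000000010100110101 (21 bits)


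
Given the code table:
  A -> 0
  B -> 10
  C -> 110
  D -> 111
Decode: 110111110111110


Decoding:
110 -> C
111 -> D
110 -> C
111 -> D
110 -> C


Result: CDCDC


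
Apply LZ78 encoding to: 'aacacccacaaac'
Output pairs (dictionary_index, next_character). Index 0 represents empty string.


LZ78 encoding steps:
Dictionary: {0: ''}
Step 1: w='' (idx 0), next='a' -> output (0, 'a'), add 'a' as idx 1
Step 2: w='a' (idx 1), next='c' -> output (1, 'c'), add 'ac' as idx 2
Step 3: w='ac' (idx 2), next='c' -> output (2, 'c'), add 'acc' as idx 3
Step 4: w='' (idx 0), next='c' -> output (0, 'c'), add 'c' as idx 4
Step 5: w='ac' (idx 2), next='a' -> output (2, 'a'), add 'aca' as idx 5
Step 6: w='a' (idx 1), next='a' -> output (1, 'a'), add 'aa' as idx 6
Step 7: w='c' (idx 4), end of input -> output (4, '')


Encoded: [(0, 'a'), (1, 'c'), (2, 'c'), (0, 'c'), (2, 'a'), (1, 'a'), (4, '')]


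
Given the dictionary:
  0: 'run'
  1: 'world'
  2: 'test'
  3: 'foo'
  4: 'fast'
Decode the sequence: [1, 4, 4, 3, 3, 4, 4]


Look up each index in the dictionary:
  1 -> 'world'
  4 -> 'fast'
  4 -> 'fast'
  3 -> 'foo'
  3 -> 'foo'
  4 -> 'fast'
  4 -> 'fast'

Decoded: "world fast fast foo foo fast fast"


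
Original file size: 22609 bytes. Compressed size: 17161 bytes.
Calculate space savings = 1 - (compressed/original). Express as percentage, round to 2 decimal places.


ratio = compressed/original = 17161/22609 = 0.759034
savings = 1 - ratio = 1 - 0.759034 = 0.240966
as a percentage: 0.240966 * 100 = 24.1%

Space savings = 1 - 17161/22609 = 24.1%


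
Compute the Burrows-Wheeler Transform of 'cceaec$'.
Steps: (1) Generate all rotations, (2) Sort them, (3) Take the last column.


Rotations (sorted):
  0: $cceaec -> last char: c
  1: aec$cce -> last char: e
  2: c$cceae -> last char: e
  3: cceaec$ -> last char: $
  4: ceaec$c -> last char: c
  5: eaec$cc -> last char: c
  6: ec$ccea -> last char: a


BWT = cee$cca


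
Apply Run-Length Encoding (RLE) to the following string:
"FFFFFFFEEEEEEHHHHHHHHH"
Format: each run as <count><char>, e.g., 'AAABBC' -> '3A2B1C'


Scanning runs left to right:
  i=0: run of 'F' x 7 -> '7F'
  i=7: run of 'E' x 6 -> '6E'
  i=13: run of 'H' x 9 -> '9H'

RLE = 7F6E9H


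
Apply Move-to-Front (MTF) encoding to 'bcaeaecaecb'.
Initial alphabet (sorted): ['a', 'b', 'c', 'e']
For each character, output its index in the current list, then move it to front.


MTF encoding:
'b': index 1 in ['a', 'b', 'c', 'e'] -> ['b', 'a', 'c', 'e']
'c': index 2 in ['b', 'a', 'c', 'e'] -> ['c', 'b', 'a', 'e']
'a': index 2 in ['c', 'b', 'a', 'e'] -> ['a', 'c', 'b', 'e']
'e': index 3 in ['a', 'c', 'b', 'e'] -> ['e', 'a', 'c', 'b']
'a': index 1 in ['e', 'a', 'c', 'b'] -> ['a', 'e', 'c', 'b']
'e': index 1 in ['a', 'e', 'c', 'b'] -> ['e', 'a', 'c', 'b']
'c': index 2 in ['e', 'a', 'c', 'b'] -> ['c', 'e', 'a', 'b']
'a': index 2 in ['c', 'e', 'a', 'b'] -> ['a', 'c', 'e', 'b']
'e': index 2 in ['a', 'c', 'e', 'b'] -> ['e', 'a', 'c', 'b']
'c': index 2 in ['e', 'a', 'c', 'b'] -> ['c', 'e', 'a', 'b']
'b': index 3 in ['c', 'e', 'a', 'b'] -> ['b', 'c', 'e', 'a']


Output: [1, 2, 2, 3, 1, 1, 2, 2, 2, 2, 3]


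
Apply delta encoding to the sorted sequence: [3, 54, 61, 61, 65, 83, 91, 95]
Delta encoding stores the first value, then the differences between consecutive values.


First value: 3
Deltas:
  54 - 3 = 51
  61 - 54 = 7
  61 - 61 = 0
  65 - 61 = 4
  83 - 65 = 18
  91 - 83 = 8
  95 - 91 = 4


Delta encoded: [3, 51, 7, 0, 4, 18, 8, 4]


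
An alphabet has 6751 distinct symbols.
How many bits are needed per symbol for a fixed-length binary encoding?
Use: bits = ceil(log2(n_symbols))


log2(6751) = 12.7209
Bracket: 2^12 = 4096 < 6751 <= 2^13 = 8192
So ceil(log2(6751)) = 13

bits = ceil(log2(6751)) = ceil(12.7209) = 13 bits


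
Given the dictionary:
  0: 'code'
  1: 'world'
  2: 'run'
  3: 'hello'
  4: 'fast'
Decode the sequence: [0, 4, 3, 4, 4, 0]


Look up each index in the dictionary:
  0 -> 'code'
  4 -> 'fast'
  3 -> 'hello'
  4 -> 'fast'
  4 -> 'fast'
  0 -> 'code'

Decoded: "code fast hello fast fast code"


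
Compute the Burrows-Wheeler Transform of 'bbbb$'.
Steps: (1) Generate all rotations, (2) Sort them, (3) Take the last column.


Rotations (sorted):
  0: $bbbb -> last char: b
  1: b$bbb -> last char: b
  2: bb$bb -> last char: b
  3: bbb$b -> last char: b
  4: bbbb$ -> last char: $


BWT = bbbb$


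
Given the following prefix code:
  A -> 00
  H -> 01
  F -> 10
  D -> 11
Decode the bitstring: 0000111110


Decoding step by step:
Bits 00 -> A
Bits 00 -> A
Bits 11 -> D
Bits 11 -> D
Bits 10 -> F


Decoded message: AADDF


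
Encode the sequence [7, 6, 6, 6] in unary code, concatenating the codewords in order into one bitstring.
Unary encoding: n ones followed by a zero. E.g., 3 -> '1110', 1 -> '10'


Encode each number as n ones followed by a terminating 0:
  7 -> 11111110 (8 bits)
  6 -> 1111110 (7 bits)
  6 -> 1111110 (7 bits)
  6 -> 1111110 (7 bits)
Total length = 8 + 7 + 7 + 7 = 29 bits.

Unary([7, 6, 6, 6]) = 11111110111111011111101111110 (29 bits)


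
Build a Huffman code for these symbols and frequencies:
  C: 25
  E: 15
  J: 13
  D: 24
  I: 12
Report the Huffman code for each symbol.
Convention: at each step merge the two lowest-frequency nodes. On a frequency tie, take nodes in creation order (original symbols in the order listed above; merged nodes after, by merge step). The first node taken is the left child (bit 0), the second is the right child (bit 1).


Huffman tree construction:
Step 1: Merge I(12) + J(13) = 25
Step 2: Merge E(15) + D(24) = 39
Step 3: Merge C(25) + (I+J)(25) = 50
Step 4: Merge (E+D)(39) + (C+(I+J))(50) = 89
Read each symbol's code off the tree from the root (left child = 0, right child = 1).

Codes:
  C: 10 (length 2)
  E: 00 (length 2)
  J: 111 (length 3)
  D: 01 (length 2)
  I: 110 (length 3)
Average code length: 203/89 = 2.2809 bits/symbol


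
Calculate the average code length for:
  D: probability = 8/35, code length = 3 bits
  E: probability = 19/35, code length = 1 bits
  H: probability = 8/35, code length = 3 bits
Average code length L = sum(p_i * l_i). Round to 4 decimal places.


Weighted contributions p_i * l_i:
  D: (8/35) * 3 = 24/35
  E: (19/35) * 1 = 19/35
  H: (8/35) * 3 = 24/35
Sum = (24 + 19 + 24)/35 = 67/35

L = 67/35 = 1.9143 bits/symbol


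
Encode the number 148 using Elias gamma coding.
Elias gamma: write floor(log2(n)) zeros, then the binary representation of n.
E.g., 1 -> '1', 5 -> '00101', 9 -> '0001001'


num_bits = floor(log2(148)) + 1 = 8
leading_zeros = num_bits - 1 = 7
binary(148) = 10010100

Elias gamma(148) = '0000000' + '10010100' = 000000010010100 (15 bits)


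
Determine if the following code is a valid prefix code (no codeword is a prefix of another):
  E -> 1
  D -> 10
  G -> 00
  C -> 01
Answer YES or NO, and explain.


Checking each pair (does one codeword prefix another?):
  E='1' vs D='10': prefix -- VIOLATION

NO -- this is NOT a valid prefix code. E (1) is a prefix of D (10).


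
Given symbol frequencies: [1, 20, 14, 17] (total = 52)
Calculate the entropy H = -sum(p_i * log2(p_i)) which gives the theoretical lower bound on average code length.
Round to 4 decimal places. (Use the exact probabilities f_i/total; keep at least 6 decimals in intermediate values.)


Per-symbol terms -p_i * log2(p_i) with p_i = f_i/52:
  p = 1/52 = 0.019231: log2(p) = -5.700440, -p*log2(p) = 0.109624
  p = 20/52 = 0.384615: log2(p) = -1.378512, -p*log2(p) = 0.530197
  p = 14/52 = 0.269231: log2(p) = -1.893085, -p*log2(p) = 0.509677
  p = 17/52 = 0.326923: log2(p) = -1.612977, -p*log2(p) = 0.527319
H = 0.109624 + 0.530197 + 0.509677 + 0.527319 = 1.676817

H = 1.6768 bits/symbol


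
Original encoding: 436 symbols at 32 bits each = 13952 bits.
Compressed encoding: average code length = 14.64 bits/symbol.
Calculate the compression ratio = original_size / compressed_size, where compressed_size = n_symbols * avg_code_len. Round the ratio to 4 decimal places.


original_size = n_symbols * orig_bits = 436 * 32 = 13952 bits
compressed_size = n_symbols * avg_code_len = 436 * 14.64 = 6383.04 bits
ratio = original_size / compressed_size = 13952 / 6383.04 = 2.1858

Compression ratio = 2.1858


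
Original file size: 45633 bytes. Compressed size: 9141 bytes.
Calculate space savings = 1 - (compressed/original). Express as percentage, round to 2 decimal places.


ratio = compressed/original = 9141/45633 = 0.200316
savings = 1 - ratio = 1 - 0.200316 = 0.799684
as a percentage: 0.799684 * 100 = 79.97%

Space savings = 1 - 9141/45633 = 79.97%


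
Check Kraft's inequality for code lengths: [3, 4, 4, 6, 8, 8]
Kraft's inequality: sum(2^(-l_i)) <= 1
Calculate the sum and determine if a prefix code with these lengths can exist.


Sum = 2^(-3) + 2^(-4) + 2^(-4) + 2^(-6) + 2^(-8) + 2^(-8)
    = 0.125 + 0.0625 + 0.0625 + 0.015625 + 0.00390625 + 0.00390625
    = 70/256 = 0.2734375
Since 0.2734375 <= 1, Kraft's inequality IS satisfied.
A prefix code with these lengths CAN exist.

Kraft sum = 0.2734375. Satisfied.


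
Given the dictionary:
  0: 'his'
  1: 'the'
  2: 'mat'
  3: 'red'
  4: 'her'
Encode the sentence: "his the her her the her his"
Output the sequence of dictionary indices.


Look up each word in the dictionary:
  'his' -> 0
  'the' -> 1
  'her' -> 4
  'her' -> 4
  'the' -> 1
  'her' -> 4
  'his' -> 0

Encoded: [0, 1, 4, 4, 1, 4, 0]


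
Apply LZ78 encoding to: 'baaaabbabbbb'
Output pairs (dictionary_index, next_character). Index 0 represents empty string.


LZ78 encoding steps:
Dictionary: {0: ''}
Step 1: w='' (idx 0), next='b' -> output (0, 'b'), add 'b' as idx 1
Step 2: w='' (idx 0), next='a' -> output (0, 'a'), add 'a' as idx 2
Step 3: w='a' (idx 2), next='a' -> output (2, 'a'), add 'aa' as idx 3
Step 4: w='a' (idx 2), next='b' -> output (2, 'b'), add 'ab' as idx 4
Step 5: w='b' (idx 1), next='a' -> output (1, 'a'), add 'ba' as idx 5
Step 6: w='b' (idx 1), next='b' -> output (1, 'b'), add 'bb' as idx 6
Step 7: w='bb' (idx 6), end of input -> output (6, '')


Encoded: [(0, 'b'), (0, 'a'), (2, 'a'), (2, 'b'), (1, 'a'), (1, 'b'), (6, '')]


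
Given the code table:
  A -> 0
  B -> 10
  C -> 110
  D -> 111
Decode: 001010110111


Decoding:
0 -> A
0 -> A
10 -> B
10 -> B
110 -> C
111 -> D


Result: AABBCD


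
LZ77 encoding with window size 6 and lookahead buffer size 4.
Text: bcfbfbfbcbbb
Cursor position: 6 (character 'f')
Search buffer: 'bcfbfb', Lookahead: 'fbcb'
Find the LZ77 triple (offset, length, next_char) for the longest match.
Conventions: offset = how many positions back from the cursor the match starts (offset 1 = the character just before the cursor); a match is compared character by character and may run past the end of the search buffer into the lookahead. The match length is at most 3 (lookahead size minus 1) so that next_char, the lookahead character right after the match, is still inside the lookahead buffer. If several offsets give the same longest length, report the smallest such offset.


Try each offset into the search buffer:
  offset=1 (pos 5, char 'b'): match length 0
  offset=2 (pos 4, char 'f'): match length 2
  offset=3 (pos 3, char 'b'): match length 0
  offset=4 (pos 2, char 'f'): match length 2
  offset=5 (pos 1, char 'c'): match length 0
  offset=6 (pos 0, char 'b'): match length 0
Longest match has length 2, found at offsets 2, 4; take the smallest, offset 2.
next_char = character at position 6 + 2 = 8 -> 'c'

Best match: offset=2, length=2 (matching 'fb' starting at position 4)
LZ77 triple: (2, 2, 'c')
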